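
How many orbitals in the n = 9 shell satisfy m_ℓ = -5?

4

Go through ℓ = 0, …, 8 (the values permitted for n = 9).
The (ℓ, m_ℓ) pairs meeting m_ℓ = -5 give: ℓ=5 → 1; ℓ=6 → 1; ℓ=7 → 1; ℓ=8 → 1.
Total orbitals: 1 + 1 + 1 + 1 = 4.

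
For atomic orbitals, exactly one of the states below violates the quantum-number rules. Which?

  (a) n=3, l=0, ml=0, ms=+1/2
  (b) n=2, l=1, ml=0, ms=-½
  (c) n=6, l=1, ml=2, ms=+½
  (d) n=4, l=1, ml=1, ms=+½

(c) has |ml| = 2 > l = 1, violating −l ≤ ml ≤ l.
The remaining sets (a), (b), (d) satisfy all four rules.

(c)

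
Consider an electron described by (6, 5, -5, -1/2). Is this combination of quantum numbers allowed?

n = 6 is a positive integer. ℓ = 5 satisfies 0 ≤ ℓ ≤ n−1 = 5. m_ℓ = -5 lies in the range −ℓ … +ℓ (here −5 … 5). m_s = -1/2 is one of ±1/2.
All four constraints are satisfied.

Yes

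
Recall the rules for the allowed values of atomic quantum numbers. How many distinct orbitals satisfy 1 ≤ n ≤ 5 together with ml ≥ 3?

Go shell by shell, enumerating (l, ml) with ml ≥ 3:
n=4 → 1; n=5 → 3.
Total orbitals: 1 + 3 = 4.

4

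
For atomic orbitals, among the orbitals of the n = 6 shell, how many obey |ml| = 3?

6

With n = 6 the allowed l are 0, 1, …, 5.
Orbitals with |ml| = 3, by l: l=3 → 2; l=4 → 2; l=5 → 2.
Total orbitals: 2 + 2 + 2 = 6.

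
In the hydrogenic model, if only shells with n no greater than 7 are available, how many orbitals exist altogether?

140

Total orbitals = 1² + 2² + 3² + 4² + 5² + 6² + 7² = 140.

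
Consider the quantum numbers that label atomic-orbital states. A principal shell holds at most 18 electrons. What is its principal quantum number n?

n = 3

2n² = 18 ⇒ n² = 9 ⇒ n = 3.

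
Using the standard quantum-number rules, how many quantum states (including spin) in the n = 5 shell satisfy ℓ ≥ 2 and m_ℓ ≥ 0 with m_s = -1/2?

Go through ℓ = 0, …, 4 (the values permitted for n = 5).
Per ℓ-value: ℓ=2 → 3; ℓ=3 → 4; ℓ=4 → 5.
Orbitals: 3 + 4 + 5 = 12. With m_s fixed to a single value there is one state per orbital, giving 12 states.

12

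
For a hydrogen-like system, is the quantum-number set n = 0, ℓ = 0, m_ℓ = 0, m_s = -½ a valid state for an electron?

Not allowed

The principal quantum number must be a positive integer (n ≥ 1), but here n = 0.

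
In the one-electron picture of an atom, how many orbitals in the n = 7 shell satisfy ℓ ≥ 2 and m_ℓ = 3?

Go through ℓ = 0, …, 6 (the values permitted for n = 7).
Contributions: ℓ=3 → 1; ℓ=4 → 1; ℓ=5 → 1; ℓ=6 → 1.
Total orbitals: 1 + 1 + 1 + 1 = 4.

4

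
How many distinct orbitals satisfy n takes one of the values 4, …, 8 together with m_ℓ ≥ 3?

35

Treat each shell separately and count matching orbitals:
n=4 → 1; n=5 → 3; n=6 → 6; n=7 → 10; n=8 → 15.
Total orbitals: 1 + 3 + 6 + 10 + 15 = 35.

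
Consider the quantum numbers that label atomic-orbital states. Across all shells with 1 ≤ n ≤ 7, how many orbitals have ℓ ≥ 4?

62

Go shell by shell, enumerating (ℓ, m_ℓ) with ℓ ≥ 4:
n=5 → 9; n=6 → 20; n=7 → 33.
Total orbitals: 9 + 20 + 33 = 62.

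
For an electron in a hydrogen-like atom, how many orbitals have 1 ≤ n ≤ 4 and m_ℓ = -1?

6

Treat each shell separately and count matching orbitals:
n=2 → 1; n=3 → 2; n=4 → 3.
Total orbitals: 1 + 2 + 3 = 6.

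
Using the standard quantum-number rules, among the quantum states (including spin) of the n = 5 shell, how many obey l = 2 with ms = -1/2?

5

The n = 5 shell has l = 0 through 4; check each.
Per l-value: l=2 → 5.
Orbitals: 5. With ms fixed to a single value there is one state per orbital, giving 5 states.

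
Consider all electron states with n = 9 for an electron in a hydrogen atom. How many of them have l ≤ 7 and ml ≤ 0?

72

With n = 9 the allowed l are 0, 1, …, 8.
The (l, ml) pairs meeting l ≤ 7 and ml ≤ 0 give: l=0 → 1; l=1 → 2; l=2 → 3; l=3 → 4; l=4 → 5; l=5 → 6; l=6 → 7; l=7 → 8.
Orbitals: 1 + 2 + 3 + 4 + 5 + 6 + 7 + 8 = 36. Each orbital carries two spin states, so 36 × 2 = 72 states.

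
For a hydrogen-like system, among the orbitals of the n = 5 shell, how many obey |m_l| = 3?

The (l, m_l) pairs meeting |m_l| = 3 give: l=3 → 2; l=4 → 2.
Total orbitals: 2 + 2 = 4.

4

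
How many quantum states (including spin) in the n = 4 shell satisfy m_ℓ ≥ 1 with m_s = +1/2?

For n = 4, ℓ ranges over 0 … 3.
Per ℓ-value: ℓ=1 → 1; ℓ=2 → 2; ℓ=3 → 3.
Orbitals: 1 + 2 + 3 = 6. With m_s fixed to a single value there is one state per orbital, giving 6 states.

6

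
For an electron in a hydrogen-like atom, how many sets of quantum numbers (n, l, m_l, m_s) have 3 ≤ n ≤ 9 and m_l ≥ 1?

Per-shell orbital counts meeting the constraint:
n=3 → 3; n=4 → 6; n=5 → 10; n=6 → 15; n=7 → 21; n=8 → 28; n=9 → 36.
Orbitals: 3 + 6 + 10 + 15 + 21 + 28 + 36 = 119. Including both spin states (m_s = ±1/2) gives 2 × 119 = 238 states.

238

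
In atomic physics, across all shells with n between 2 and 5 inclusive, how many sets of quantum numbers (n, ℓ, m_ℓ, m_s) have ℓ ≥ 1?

100

For each n in the range, tally the orbitals obeying ℓ ≥ 1:
n=2 → 3; n=3 → 8; n=4 → 15; n=5 → 24.
Orbitals: 3 + 8 + 15 + 24 = 50. Including both spin states (m_s = ±1/2) gives 2 × 50 = 100 states.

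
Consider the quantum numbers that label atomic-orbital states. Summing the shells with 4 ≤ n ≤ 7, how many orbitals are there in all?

126

Shell n has n² orbitals: 4²=16 + 5²=25 + 6²=36 + 7²=49 = 126 orbitals.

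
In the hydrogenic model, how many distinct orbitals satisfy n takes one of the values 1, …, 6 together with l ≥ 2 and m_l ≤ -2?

20

Per-shell orbital counts meeting the constraint:
n=3 → 1; n=4 → 3; n=5 → 6; n=6 → 10.
Total orbitals: 1 + 3 + 6 + 10 = 20.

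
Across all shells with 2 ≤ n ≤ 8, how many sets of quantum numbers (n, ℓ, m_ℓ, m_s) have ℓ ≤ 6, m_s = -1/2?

188

Work shell by shell — for each n, count the (ℓ, m_ℓ) pairs that satisfy ℓ ≤ 6:
n=2 → 4; n=3 → 9; n=4 → 16; n=5 → 25; n=6 → 36; n=7 → 49; n=8 → 49.
Orbitals: 4 + 9 + 16 + 25 + 36 + 49 + 49 = 188. With m_s fixed to -1/2 there is one state per orbital, so 188 states.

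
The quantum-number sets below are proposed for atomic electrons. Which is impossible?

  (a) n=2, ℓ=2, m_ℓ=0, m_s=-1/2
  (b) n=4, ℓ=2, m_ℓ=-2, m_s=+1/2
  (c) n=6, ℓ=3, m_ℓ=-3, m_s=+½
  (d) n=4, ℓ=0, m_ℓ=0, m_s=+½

(a) has ℓ = 2 ≥ n = 2, violating 0 ≤ ℓ ≤ n−1.
The remaining sets (b), (c), (d) satisfy all four rules.

(a)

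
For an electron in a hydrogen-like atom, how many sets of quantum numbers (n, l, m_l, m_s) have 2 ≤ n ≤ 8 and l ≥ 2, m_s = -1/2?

175

Go shell by shell, enumerating (l, m_l) with l ≥ 2:
n=3 → 5; n=4 → 12; n=5 → 21; n=6 → 32; n=7 → 45; n=8 → 60.
Orbitals: 5 + 12 + 21 + 32 + 45 + 60 = 175. With m_s fixed to -1/2 there is one state per orbital, so 175 states.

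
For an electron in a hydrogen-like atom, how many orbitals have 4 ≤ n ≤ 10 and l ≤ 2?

63

Count contributing orbitals for each principal shell:
n=4 → 9; n=5 → 9; n=6 → 9; n=7 → 9; n=8 → 9; n=9 → 9; n=10 → 9.
Total orbitals: 9 + 9 + 9 + 9 + 9 + 9 + 9 = 63.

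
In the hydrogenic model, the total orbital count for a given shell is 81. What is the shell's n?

n = 9

n² = 81 ⇒ n = 9.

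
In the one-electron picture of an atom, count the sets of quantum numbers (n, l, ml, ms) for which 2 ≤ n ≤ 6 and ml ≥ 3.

20

Treat each shell separately and count matching orbitals:
n=4 → 1; n=5 → 3; n=6 → 6.
Orbitals: 1 + 3 + 6 = 10. Including both spin states (ms = ±1/2) gives 2 × 10 = 20 states.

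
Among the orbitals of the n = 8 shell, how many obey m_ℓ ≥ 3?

15

The n = 8 shell has ℓ = 0 through 7; check each.
Contributions: ℓ=3 → 1; ℓ=4 → 2; ℓ=5 → 3; ℓ=6 → 4; ℓ=7 → 5.
Total orbitals: 1 + 2 + 3 + 4 + 5 = 15.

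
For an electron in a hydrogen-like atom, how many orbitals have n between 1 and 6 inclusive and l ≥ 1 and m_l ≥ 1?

Go shell by shell, enumerating (l, m_l) with l ≥ 1 and m_l ≥ 1:
n=2 → 1; n=3 → 3; n=4 → 6; n=5 → 10; n=6 → 15.
Total orbitals: 1 + 3 + 6 + 10 + 15 = 35.

35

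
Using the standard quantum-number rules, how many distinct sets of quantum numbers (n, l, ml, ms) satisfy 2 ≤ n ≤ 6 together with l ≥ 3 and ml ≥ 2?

32

For each n in the range, tally the orbitals obeying l ≥ 3 and ml ≥ 2:
n=4 → 2; n=5 → 5; n=6 → 9.
Orbitals: 2 + 5 + 9 = 16. Including both spin states (ms = ±1/2) gives 2 × 16 = 32 states.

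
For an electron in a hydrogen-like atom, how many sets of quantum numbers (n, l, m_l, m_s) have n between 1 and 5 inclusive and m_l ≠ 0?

80

Per-shell orbital counts meeting the constraint:
n=2 → 2; n=3 → 6; n=4 → 12; n=5 → 20.
Orbitals: 2 + 6 + 12 + 20 = 40. Including both spin states (m_s = ±1/2) gives 2 × 40 = 80 states.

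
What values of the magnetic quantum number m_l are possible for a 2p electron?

-1, 0, 1

The 2p subshell has l = 1, and m_l takes every integer from −l to +l. With l = 1 that gives the 3 values -1, 0, 1.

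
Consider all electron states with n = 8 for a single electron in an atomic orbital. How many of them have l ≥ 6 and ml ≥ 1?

26

For n = 8, l ranges over 0 … 7.
The (l, ml) pairs meeting l ≥ 6 and ml ≥ 1 give: l=6 → 6; l=7 → 7.
Orbitals: 6 + 7 = 13. Each orbital carries two spin states, so 13 × 2 = 26 states.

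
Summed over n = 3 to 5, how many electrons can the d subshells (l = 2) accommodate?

30

A d subshell (l = 2) exists for every n ≥ 3, so shells n = 3, 4, 5 each contribute one — 3 subshells.
Since each d subshell holds 2(2·2+1) = 10 electrons, the total is 3 × 10 = 30.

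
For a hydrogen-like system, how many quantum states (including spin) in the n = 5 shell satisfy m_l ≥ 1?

20

The n = 5 shell has l = 0 through 4; check each.
Per l-value: l=1 → 1; l=2 → 2; l=3 → 3; l=4 → 4.
Orbitals: 1 + 2 + 3 + 4 = 10. Each orbital carries two spin states, so 10 × 2 = 20 states.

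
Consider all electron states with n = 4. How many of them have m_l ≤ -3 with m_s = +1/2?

1

Go through l = 0, …, 3 (the values permitted for n = 4).
The (l, m_l) pairs meeting m_l ≤ -3 give: l=3 → 1.
Orbitals: 1. With m_s fixed to a single value there is one state per orbital, giving 1 state.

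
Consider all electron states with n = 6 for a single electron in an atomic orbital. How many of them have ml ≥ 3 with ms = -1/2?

Contributions: l=3 → 1; l=4 → 2; l=5 → 3.
Orbitals: 1 + 2 + 3 = 6. With ms fixed to a single value there is one state per orbital, giving 6 states.

6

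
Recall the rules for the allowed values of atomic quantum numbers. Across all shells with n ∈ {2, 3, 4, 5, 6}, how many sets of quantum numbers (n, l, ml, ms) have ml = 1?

30

Go shell by shell, enumerating (l, ml) with ml = 1:
n=2 → 1; n=3 → 2; n=4 → 3; n=5 → 4; n=6 → 5.
Orbitals: 1 + 2 + 3 + 4 + 5 = 15. Including both spin states (ms = ±1/2) gives 2 × 15 = 30 states.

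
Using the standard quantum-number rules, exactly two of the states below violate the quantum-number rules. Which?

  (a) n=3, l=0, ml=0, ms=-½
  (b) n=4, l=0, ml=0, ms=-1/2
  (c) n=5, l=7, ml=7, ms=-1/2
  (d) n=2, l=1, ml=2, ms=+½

(c) has l = 7 ≥ n = 5, violating 0 ≤ l ≤ n−1.
(d) has |ml| = 2 > l = 1, violating −l ≤ ml ≤ l.
The remaining sets (a), (b) satisfy all four rules.

(c) and (d)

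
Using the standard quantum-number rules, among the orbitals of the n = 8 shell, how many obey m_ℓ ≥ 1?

28

Orbitals with m_ℓ ≥ 1, by ℓ: ℓ=1 → 1; ℓ=2 → 2; ℓ=3 → 3; ℓ=4 → 4; ℓ=5 → 5; ℓ=6 → 6; ℓ=7 → 7.
Total orbitals: 1 + 2 + 3 + 4 + 5 + 6 + 7 = 28.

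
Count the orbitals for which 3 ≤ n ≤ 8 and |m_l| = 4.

Treat each shell separately and count matching orbitals:
n=5 → 2; n=6 → 4; n=7 → 6; n=8 → 8.
Total orbitals: 2 + 4 + 6 + 8 = 20.

20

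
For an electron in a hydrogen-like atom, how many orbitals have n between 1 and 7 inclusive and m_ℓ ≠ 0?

Count contributing orbitals for each principal shell:
n=2 → 2; n=3 → 6; n=4 → 12; n=5 → 20; n=6 → 30; n=7 → 42.
Total orbitals: 2 + 6 + 12 + 20 + 30 + 42 = 112.

112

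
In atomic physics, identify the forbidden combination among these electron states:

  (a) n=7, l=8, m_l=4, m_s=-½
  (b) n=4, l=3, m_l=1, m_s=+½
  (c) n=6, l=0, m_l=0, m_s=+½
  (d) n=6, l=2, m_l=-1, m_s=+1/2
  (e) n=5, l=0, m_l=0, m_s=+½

(a) has l = 8 ≥ n = 7, violating 0 ≤ l ≤ n−1.
The remaining sets (b), (c), (d), (e) satisfy all four rules.

(a)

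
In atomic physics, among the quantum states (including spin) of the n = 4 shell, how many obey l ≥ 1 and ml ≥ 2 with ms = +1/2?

The (l, ml) pairs meeting l ≥ 1 and ml ≥ 2 give: l=2 → 1; l=3 → 2.
Orbitals: 1 + 2 = 3. With ms fixed to a single value there is one state per orbital, giving 3 states.

3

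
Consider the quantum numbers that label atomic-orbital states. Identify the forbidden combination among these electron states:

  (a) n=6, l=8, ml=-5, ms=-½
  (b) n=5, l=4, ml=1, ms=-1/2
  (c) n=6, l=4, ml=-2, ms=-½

(a)

(a) has l = 8 ≥ n = 6, violating 0 ≤ l ≤ n−1.
The remaining sets (b), (c) satisfy all four rules.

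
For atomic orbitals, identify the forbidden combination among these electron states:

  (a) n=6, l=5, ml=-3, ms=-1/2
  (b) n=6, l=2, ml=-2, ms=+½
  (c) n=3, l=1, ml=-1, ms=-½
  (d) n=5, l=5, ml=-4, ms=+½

(d) has l = 5 ≥ n = 5, violating 0 ≤ l ≤ n−1.
The remaining sets (a), (b), (c) satisfy all four rules.

(d)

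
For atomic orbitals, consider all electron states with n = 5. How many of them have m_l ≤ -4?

The (l, m_l) pairs meeting m_l ≤ -4 give: l=4 → 1.
Orbitals: 1. Each orbital carries two spin states, so 1 × 2 = 2 states.

2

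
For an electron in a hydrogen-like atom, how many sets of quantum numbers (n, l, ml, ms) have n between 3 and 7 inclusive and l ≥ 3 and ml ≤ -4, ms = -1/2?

Treat each shell separately and count matching orbitals:
n=5 → 1; n=6 → 3; n=7 → 6.
Orbitals: 1 + 3 + 6 = 10. With ms fixed to -1/2 there is one state per orbital, so 10 states.

10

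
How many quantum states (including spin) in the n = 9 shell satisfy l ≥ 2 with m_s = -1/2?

For n = 9, l ranges over 0 … 8.
The (l, m_l) pairs meeting l ≥ 2 give: l=2 → 5; l=3 → 7; l=4 → 9; l=5 → 11; l=6 → 13; l=7 → 15; l=8 → 17.
Orbitals: 5 + 7 + 9 + 11 + 13 + 15 + 17 = 77. With m_s fixed to a single value there is one state per orbital, giving 77 states.

77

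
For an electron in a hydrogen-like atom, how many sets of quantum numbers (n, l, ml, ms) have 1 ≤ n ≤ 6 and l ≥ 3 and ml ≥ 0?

56

Work shell by shell — for each n, count the (l, ml) pairs that satisfy l ≥ 3 and ml ≥ 0:
n=4 → 4; n=5 → 9; n=6 → 15.
Orbitals: 4 + 9 + 15 = 28. Including both spin states (ms = ±1/2) gives 2 × 28 = 56 states.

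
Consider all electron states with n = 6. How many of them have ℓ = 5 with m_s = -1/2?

With n = 6 the allowed ℓ are 0, 1, …, 5.
Per ℓ-value: ℓ=5 → 11.
Orbitals: 11. With m_s fixed to a single value there is one state per orbital, giving 11 states.

11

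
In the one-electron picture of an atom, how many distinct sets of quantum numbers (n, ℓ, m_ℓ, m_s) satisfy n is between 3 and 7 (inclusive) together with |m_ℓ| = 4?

24

Treat each shell separately and count matching orbitals:
n=5 → 2; n=6 → 4; n=7 → 6.
Orbitals: 2 + 4 + 6 = 12. Including both spin states (m_s = ±1/2) gives 2 × 12 = 24 states.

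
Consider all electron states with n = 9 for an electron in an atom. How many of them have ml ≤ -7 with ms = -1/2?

The n = 9 shell has l = 0 through 8; check each.
Per l-value: l=7 → 1; l=8 → 2.
Orbitals: 1 + 2 = 3. With ms fixed to a single value there is one state per orbital, giving 3 states.

3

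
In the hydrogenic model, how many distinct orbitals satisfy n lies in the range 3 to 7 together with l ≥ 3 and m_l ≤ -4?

Work shell by shell — for each n, count the (l, m_l) pairs that satisfy l ≥ 3 and m_l ≤ -4:
n=5 → 1; n=6 → 3; n=7 → 6.
Total orbitals: 1 + 3 + 6 = 10.

10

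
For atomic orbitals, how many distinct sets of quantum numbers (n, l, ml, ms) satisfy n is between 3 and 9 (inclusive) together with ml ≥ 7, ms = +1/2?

For each n in the range, tally the orbitals obeying ml ≥ 7:
n=8 → 1; n=9 → 3.
Orbitals: 1 + 3 = 4. With ms fixed to +1/2 there is one state per orbital, so 4 states.

4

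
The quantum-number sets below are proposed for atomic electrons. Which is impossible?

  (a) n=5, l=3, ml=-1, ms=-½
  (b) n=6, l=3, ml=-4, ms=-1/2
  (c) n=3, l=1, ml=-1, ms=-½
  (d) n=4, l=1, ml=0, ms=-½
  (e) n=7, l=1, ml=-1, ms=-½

(b) has |ml| = 4 > l = 3, violating −l ≤ ml ≤ l.
The remaining sets (a), (c), (d), (e) satisfy all four rules.

(b)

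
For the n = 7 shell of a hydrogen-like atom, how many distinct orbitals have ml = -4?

3

For n = 7, l ranges over 0 … 6.
Contributions: l=4 → 1; l=5 → 1; l=6 → 1.
Total orbitals: 1 + 1 + 1 = 3.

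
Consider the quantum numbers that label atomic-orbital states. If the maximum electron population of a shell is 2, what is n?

n = 1

2n² = 2 ⇒ n² = 1 ⇒ n = 1.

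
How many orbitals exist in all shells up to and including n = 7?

140

Total orbitals = 1² + 2² + 3² + 4² + 5² + 6² + 7² = 140.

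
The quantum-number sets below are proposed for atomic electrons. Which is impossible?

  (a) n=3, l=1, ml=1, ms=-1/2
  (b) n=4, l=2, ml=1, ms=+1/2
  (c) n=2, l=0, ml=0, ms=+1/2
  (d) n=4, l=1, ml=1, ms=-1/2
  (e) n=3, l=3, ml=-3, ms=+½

(e) has l = 3 ≥ n = 3, violating 0 ≤ l ≤ n−1.
The remaining sets (a), (b), (c), (d) satisfy all four rules.

(e)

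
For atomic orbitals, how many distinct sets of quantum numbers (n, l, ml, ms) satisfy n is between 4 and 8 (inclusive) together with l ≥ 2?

340

For each n in the range, tally the orbitals obeying l ≥ 2:
n=4 → 12; n=5 → 21; n=6 → 32; n=7 → 45; n=8 → 60.
Orbitals: 12 + 21 + 32 + 45 + 60 = 170. Including both spin states (ms = ±1/2) gives 2 × 170 = 340 states.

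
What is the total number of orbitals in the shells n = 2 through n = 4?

Shell n has n² orbitals: 2²=4 + 3²=9 + 4²=16 = 29 orbitals.

29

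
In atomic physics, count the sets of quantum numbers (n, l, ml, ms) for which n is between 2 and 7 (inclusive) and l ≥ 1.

266

Count contributing orbitals for each principal shell:
n=2 → 3; n=3 → 8; n=4 → 15; n=5 → 24; n=6 → 35; n=7 → 48.
Orbitals: 3 + 8 + 15 + 24 + 35 + 48 = 133. Including both spin states (ms = ±1/2) gives 2 × 133 = 266 states.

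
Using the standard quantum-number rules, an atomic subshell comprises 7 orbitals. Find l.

l = 3

2l+1 = 7 gives l = 3.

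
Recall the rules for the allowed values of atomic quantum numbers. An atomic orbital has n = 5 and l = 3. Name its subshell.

l = 3 corresponds to the letter 'f', so the subshell is 5f.

5f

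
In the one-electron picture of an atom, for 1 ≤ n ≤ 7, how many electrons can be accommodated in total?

Total orbitals = 1² + 2² + 3² + 4² + 5² + 6² + 7² = 140. Doubling for spin gives 280 electrons.

280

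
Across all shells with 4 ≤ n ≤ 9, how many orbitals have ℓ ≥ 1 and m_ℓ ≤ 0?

Work shell by shell — for each n, count the (ℓ, m_ℓ) pairs that satisfy ℓ ≥ 1 and m_ℓ ≤ 0:
n=4 → 9; n=5 → 14; n=6 → 20; n=7 → 27; n=8 → 35; n=9 → 44.
Total orbitals: 9 + 14 + 20 + 27 + 35 + 44 = 149.

149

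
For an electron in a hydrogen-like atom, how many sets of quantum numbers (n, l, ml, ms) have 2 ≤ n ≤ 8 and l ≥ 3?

290

Work shell by shell — for each n, count the (l, ml) pairs that satisfy l ≥ 3:
n=4 → 7; n=5 → 16; n=6 → 27; n=7 → 40; n=8 → 55.
Orbitals: 7 + 16 + 27 + 40 + 55 = 145. Including both spin states (ms = ±1/2) gives 2 × 145 = 290 states.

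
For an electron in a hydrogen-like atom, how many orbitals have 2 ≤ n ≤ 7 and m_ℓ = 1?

Count contributing orbitals for each principal shell:
n=2 → 1; n=3 → 2; n=4 → 3; n=5 → 4; n=6 → 5; n=7 → 6.
Total orbitals: 1 + 2 + 3 + 4 + 5 + 6 = 21.

21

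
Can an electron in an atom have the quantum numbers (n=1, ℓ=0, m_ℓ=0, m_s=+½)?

Allowed

n = 1 is a positive integer. ℓ = 0 satisfies 0 ≤ ℓ ≤ n−1 = 0. m_ℓ = 0 lies in the range −ℓ … +ℓ (here 0). m_s = +1/2 is one of ±1/2.
All four constraints are satisfied.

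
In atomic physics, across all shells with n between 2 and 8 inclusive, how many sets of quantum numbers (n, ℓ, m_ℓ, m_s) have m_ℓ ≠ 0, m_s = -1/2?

Go shell by shell, enumerating (ℓ, m_ℓ) with m_ℓ ≠ 0:
n=2 → 2; n=3 → 6; n=4 → 12; n=5 → 20; n=6 → 30; n=7 → 42; n=8 → 56.
Orbitals: 2 + 6 + 12 + 20 + 30 + 42 + 56 = 168. With m_s fixed to -1/2 there is one state per orbital, so 168 states.

168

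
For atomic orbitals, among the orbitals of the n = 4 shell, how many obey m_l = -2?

2

The n = 4 shell has l = 0 through 3; check each.
The (l, m_l) pairs meeting m_l = -2 give: l=2 → 1; l=3 → 1.
Total orbitals: 1 + 1 = 2.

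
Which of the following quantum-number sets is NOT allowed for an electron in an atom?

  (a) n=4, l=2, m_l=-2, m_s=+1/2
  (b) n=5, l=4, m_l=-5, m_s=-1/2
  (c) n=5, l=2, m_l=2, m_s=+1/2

(b) has |m_l| = 5 > l = 4, violating −l ≤ m_l ≤ l.
The remaining sets (a), (c) satisfy all four rules.

(b)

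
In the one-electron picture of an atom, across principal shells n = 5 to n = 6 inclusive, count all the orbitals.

Shell n has n² orbitals: 5²=25 + 6²=36 = 61 orbitals.

61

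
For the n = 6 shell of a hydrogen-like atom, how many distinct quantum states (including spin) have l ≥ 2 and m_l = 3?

For n = 6, l ranges over 0 … 5.
Orbitals with l ≥ 2 and m_l = 3, by l: l=3 → 1; l=4 → 1; l=5 → 1.
Orbitals: 1 + 1 + 1 = 3. Each orbital carries two spin states, so 3 × 2 = 6 states.

6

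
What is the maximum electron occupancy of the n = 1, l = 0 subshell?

2

A subshell with l = 0 has 2l+1 = 1 orbital, each holding 2 electrons (spin ±1/2), so 1 × 2 = 2.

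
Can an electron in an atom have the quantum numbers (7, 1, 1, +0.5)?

n = 7 is a positive integer. l = 1 satisfies 0 ≤ l ≤ n−1 = 6. ml = 1 lies in the range −l … +l (here −1 … 1). ms = +1/2 is one of ±1/2.
All four constraints are satisfied.

Valid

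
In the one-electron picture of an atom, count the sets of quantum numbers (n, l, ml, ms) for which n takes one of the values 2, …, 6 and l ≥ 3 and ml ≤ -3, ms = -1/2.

Per-shell orbital counts meeting the constraint:
n=4 → 1; n=5 → 3; n=6 → 6.
Orbitals: 1 + 3 + 6 = 10. With ms fixed to -1/2 there is one state per orbital, so 10 states.

10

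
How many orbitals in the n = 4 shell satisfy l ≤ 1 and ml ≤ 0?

Go through l = 0, …, 3 (the values permitted for n = 4).
Contributions: l=0 → 1; l=1 → 2.
Total orbitals: 1 + 2 = 3.

3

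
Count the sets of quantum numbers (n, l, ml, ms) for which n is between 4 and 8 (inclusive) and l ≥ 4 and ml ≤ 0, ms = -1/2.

60

For each n in the range, tally the orbitals obeying l ≥ 4 and ml ≤ 0:
n=5 → 5; n=6 → 11; n=7 → 18; n=8 → 26.
Orbitals: 5 + 11 + 18 + 26 = 60. With ms fixed to -1/2 there is one state per orbital, so 60 states.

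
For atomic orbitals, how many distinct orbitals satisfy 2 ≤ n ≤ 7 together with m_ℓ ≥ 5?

Go shell by shell, enumerating (ℓ, m_ℓ) with m_ℓ ≥ 5:
n=6 → 1; n=7 → 3.
Total orbitals: 1 + 3 = 4.

4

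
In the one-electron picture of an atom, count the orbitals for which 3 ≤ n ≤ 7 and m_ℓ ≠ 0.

110

For each n in the range, tally the orbitals obeying m_ℓ ≠ 0:
n=3 → 6; n=4 → 12; n=5 → 20; n=6 → 30; n=7 → 42.
Total orbitals: 6 + 12 + 20 + 30 + 42 = 110.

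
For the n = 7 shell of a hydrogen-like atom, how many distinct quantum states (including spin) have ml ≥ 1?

Go through l = 0, …, 6 (the values permitted for n = 7).
Per l-value: l=1 → 1; l=2 → 2; l=3 → 3; l=4 → 4; l=5 → 5; l=6 → 6.
Orbitals: 1 + 2 + 3 + 4 + 5 + 6 = 21. Each orbital carries two spin states, so 21 × 2 = 42 states.

42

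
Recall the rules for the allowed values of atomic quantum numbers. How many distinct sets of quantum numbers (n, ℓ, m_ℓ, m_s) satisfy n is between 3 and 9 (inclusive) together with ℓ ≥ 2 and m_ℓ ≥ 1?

Work shell by shell — for each n, count the (ℓ, m_ℓ) pairs that satisfy ℓ ≥ 2 and m_ℓ ≥ 1:
n=3 → 2; n=4 → 5; n=5 → 9; n=6 → 14; n=7 → 20; n=8 → 27; n=9 → 35.
Orbitals: 2 + 5 + 9 + 14 + 20 + 27 + 35 = 112. Including both spin states (m_s = ±1/2) gives 2 × 112 = 224 states.

224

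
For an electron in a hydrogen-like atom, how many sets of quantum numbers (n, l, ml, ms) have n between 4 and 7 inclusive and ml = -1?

36

Work shell by shell — for each n, count the (l, ml) pairs that satisfy ml = -1:
n=4 → 3; n=5 → 4; n=6 → 5; n=7 → 6.
Orbitals: 3 + 4 + 5 + 6 = 18. Including both spin states (ms = ±1/2) gives 2 × 18 = 36 states.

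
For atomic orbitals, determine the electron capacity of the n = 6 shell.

A shell holds 2n² electrons: 2 × 6² = 2 × 36 = 72.

72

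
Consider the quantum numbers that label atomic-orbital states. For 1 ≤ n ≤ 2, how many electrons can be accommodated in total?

Total orbitals = 1² + 2² = 5. Doubling for spin gives 10 electrons.

10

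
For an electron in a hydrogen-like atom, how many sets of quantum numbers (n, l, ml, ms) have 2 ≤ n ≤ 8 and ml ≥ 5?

Work shell by shell — for each n, count the (l, ml) pairs that satisfy ml ≥ 5:
n=6 → 1; n=7 → 3; n=8 → 6.
Orbitals: 1 + 3 + 6 = 10. Including both spin states (ms = ±1/2) gives 2 × 10 = 20 states.

20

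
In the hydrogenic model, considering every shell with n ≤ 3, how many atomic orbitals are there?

Total orbitals = 1² + 2² + 3² = 14.

14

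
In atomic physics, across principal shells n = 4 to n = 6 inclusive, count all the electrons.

Shell n has n² orbitals: 4²=16 + 5²=25 + 6²=36 = 77 orbitals.
Two spin states per orbital: 2 × 77 = 154 electrons.

154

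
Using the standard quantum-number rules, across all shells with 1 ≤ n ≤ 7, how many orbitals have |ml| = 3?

20

Treat each shell separately and count matching orbitals:
n=4 → 2; n=5 → 4; n=6 → 6; n=7 → 8.
Total orbitals: 2 + 4 + 6 + 8 = 20.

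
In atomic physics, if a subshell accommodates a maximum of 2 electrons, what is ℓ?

2(2ℓ+1) = 2 ⇒ 2ℓ+1 = 1 ⇒ ℓ = 0.

ℓ = 0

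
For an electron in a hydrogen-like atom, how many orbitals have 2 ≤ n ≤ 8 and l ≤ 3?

Treat each shell separately and count matching orbitals:
n=2 → 4; n=3 → 9; n=4 → 16; n=5 → 16; n=6 → 16; n=7 → 16; n=8 → 16.
Total orbitals: 4 + 9 + 16 + 16 + 16 + 16 + 16 = 93.

93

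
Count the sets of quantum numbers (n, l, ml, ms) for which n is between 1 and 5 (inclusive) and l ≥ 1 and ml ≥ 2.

20

Count contributing orbitals for each principal shell:
n=3 → 1; n=4 → 3; n=5 → 6.
Orbitals: 1 + 3 + 6 = 10. Including both spin states (ms = ±1/2) gives 2 × 10 = 20 states.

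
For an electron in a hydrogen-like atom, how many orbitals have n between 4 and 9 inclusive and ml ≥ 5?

Per-shell orbital counts meeting the constraint:
n=6 → 1; n=7 → 3; n=8 → 6; n=9 → 10.
Total orbitals: 1 + 3 + 6 + 10 = 20.

20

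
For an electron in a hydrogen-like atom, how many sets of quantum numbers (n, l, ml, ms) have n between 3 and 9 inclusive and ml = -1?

70

Per-shell orbital counts meeting the constraint:
n=3 → 2; n=4 → 3; n=5 → 4; n=6 → 5; n=7 → 6; n=8 → 7; n=9 → 8.
Orbitals: 2 + 3 + 4 + 5 + 6 + 7 + 8 = 35. Including both spin states (ms = ±1/2) gives 2 × 35 = 70 states.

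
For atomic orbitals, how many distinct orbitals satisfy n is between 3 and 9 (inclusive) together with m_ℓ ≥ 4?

35

Work shell by shell — for each n, count the (ℓ, m_ℓ) pairs that satisfy m_ℓ ≥ 4:
n=5 → 1; n=6 → 3; n=7 → 6; n=8 → 10; n=9 → 15.
Total orbitals: 1 + 3 + 6 + 10 + 15 = 35.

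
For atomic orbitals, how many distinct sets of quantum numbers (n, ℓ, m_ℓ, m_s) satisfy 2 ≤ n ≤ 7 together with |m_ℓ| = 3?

40

Go shell by shell, enumerating (ℓ, m_ℓ) with |m_ℓ| = 3:
n=4 → 2; n=5 → 4; n=6 → 6; n=7 → 8.
Orbitals: 2 + 4 + 6 + 8 = 20. Including both spin states (m_s = ±1/2) gives 2 × 20 = 40 states.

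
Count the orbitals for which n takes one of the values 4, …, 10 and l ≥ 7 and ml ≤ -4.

28

Per-shell orbital counts meeting the constraint:
n=8 → 4; n=9 → 9; n=10 → 15.
Total orbitals: 4 + 9 + 15 = 28.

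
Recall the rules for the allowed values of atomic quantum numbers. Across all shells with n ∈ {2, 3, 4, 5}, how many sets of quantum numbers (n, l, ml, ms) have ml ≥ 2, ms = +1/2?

10

For each n in the range, tally the orbitals obeying ml ≥ 2:
n=3 → 1; n=4 → 3; n=5 → 6.
Orbitals: 1 + 3 + 6 = 10. With ms fixed to +1/2 there is one state per orbital, so 10 states.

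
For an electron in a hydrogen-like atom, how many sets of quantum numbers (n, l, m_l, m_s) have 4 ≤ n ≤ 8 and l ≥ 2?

Count contributing orbitals for each principal shell:
n=4 → 12; n=5 → 21; n=6 → 32; n=7 → 45; n=8 → 60.
Orbitals: 12 + 21 + 32 + 45 + 60 = 170. Including both spin states (m_s = ±1/2) gives 2 × 170 = 340 states.

340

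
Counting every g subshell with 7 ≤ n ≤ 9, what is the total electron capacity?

54

A g subshell (l = 4) exists for every n ≥ 5, so shells n = 7, 8, 9 each contribute one — 3 subshells.
Since each g subshell holds 2(2·4+1) = 18 electrons, the total is 3 × 18 = 54.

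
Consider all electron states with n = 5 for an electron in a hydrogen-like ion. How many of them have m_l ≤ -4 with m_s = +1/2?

For n = 5, l ranges over 0 … 4.
Contributions: l=4 → 1.
Orbitals: 1. With m_s fixed to a single value there is one state per orbital, giving 1 state.

1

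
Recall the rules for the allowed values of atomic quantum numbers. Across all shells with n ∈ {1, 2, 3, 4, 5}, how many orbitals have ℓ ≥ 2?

38

Work shell by shell — for each n, count the (ℓ, m_ℓ) pairs that satisfy ℓ ≥ 2:
n=3 → 5; n=4 → 12; n=5 → 21.
Total orbitals: 5 + 12 + 21 = 38.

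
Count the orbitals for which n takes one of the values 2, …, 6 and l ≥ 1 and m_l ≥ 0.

50

Treat each shell separately and count matching orbitals:
n=2 → 2; n=3 → 5; n=4 → 9; n=5 → 14; n=6 → 20.
Total orbitals: 2 + 5 + 9 + 14 + 20 = 50.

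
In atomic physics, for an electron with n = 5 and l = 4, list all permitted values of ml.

ml takes every integer from −l to +l. With l = 4 that gives the 9 values -4, -3, -2, -1, 0, 1, 2, 3, 4.

-4, -3, -2, -1, 0, 1, 2, 3, 4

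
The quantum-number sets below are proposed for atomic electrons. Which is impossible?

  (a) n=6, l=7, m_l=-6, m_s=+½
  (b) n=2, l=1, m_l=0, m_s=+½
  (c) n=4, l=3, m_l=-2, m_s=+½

(a) has l = 7 ≥ n = 6, violating 0 ≤ l ≤ n−1.
The remaining sets (b), (c) satisfy all four rules.

(a)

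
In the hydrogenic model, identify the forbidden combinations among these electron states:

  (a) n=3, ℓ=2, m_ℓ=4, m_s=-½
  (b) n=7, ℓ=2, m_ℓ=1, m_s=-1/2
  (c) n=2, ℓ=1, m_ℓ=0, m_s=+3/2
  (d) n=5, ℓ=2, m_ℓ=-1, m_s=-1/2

(a) has |m_ℓ| = 4 > ℓ = 2, violating −ℓ ≤ m_ℓ ≤ ℓ.
(c) has m_s = +3/2, but an electron's spin must be ±1/2.
The remaining sets (b), (d) satisfy all four rules.

(a) and (c)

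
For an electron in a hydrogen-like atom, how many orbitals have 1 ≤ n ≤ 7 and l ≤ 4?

For each n in the range, tally the orbitals obeying l ≤ 4:
n=1 → 1; n=2 → 4; n=3 → 9; n=4 → 16; n=5 → 25; n=6 → 25; n=7 → 25.
Total orbitals: 1 + 4 + 9 + 16 + 25 + 25 + 25 = 105.

105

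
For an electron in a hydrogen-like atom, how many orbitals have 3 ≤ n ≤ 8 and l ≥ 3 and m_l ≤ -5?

10

Go shell by shell, enumerating (l, m_l) with l ≥ 3 and m_l ≤ -5:
n=6 → 1; n=7 → 3; n=8 → 6.
Total orbitals: 1 + 3 + 6 = 10.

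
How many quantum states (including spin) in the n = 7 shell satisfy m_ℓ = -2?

The n = 7 shell has ℓ = 0 through 6; check each.
Per ℓ-value: ℓ=2 → 1; ℓ=3 → 1; ℓ=4 → 1; ℓ=5 → 1; ℓ=6 → 1.
Orbitals: 1 + 1 + 1 + 1 + 1 = 5. Each orbital carries two spin states, so 5 × 2 = 10 states.

10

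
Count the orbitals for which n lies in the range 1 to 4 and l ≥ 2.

Per-shell orbital counts meeting the constraint:
n=3 → 5; n=4 → 12.
Total orbitals: 5 + 12 = 17.

17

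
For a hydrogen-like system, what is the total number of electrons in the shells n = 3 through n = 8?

398

Shell n has n² orbitals: 3²=9 + 4²=16 + 5²=25 + 6²=36 + 7²=49 + 8²=64 = 199 orbitals.
Two spin states per orbital: 2 × 199 = 398 electrons.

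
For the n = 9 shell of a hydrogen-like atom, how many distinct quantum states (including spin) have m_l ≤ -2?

56

The n = 9 shell has l = 0 through 8; check each.
Contributions: l=2 → 1; l=3 → 2; l=4 → 3; l=5 → 4; l=6 → 5; l=7 → 6; l=8 → 7.
Orbitals: 1 + 2 + 3 + 4 + 5 + 6 + 7 = 28. Each orbital carries two spin states, so 28 × 2 = 56 states.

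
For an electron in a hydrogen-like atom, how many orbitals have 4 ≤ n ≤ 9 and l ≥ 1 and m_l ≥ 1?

Per-shell orbital counts meeting the constraint:
n=4 → 6; n=5 → 10; n=6 → 15; n=7 → 21; n=8 → 28; n=9 → 36.
Total orbitals: 6 + 10 + 15 + 21 + 28 + 36 = 116.

116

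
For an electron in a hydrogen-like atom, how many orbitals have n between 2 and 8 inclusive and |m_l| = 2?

42

Treat each shell separately and count matching orbitals:
n=3 → 2; n=4 → 4; n=5 → 6; n=6 → 8; n=7 → 10; n=8 → 12.
Total orbitals: 2 + 4 + 6 + 8 + 10 + 12 = 42.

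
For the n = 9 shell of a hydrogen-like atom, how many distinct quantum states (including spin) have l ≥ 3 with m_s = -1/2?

72

For n = 9, l ranges over 0 … 8.
Contributions: l=3 → 7; l=4 → 9; l=5 → 11; l=6 → 13; l=7 → 15; l=8 → 17.
Orbitals: 7 + 9 + 11 + 13 + 15 + 17 = 72. With m_s fixed to a single value there is one state per orbital, giving 72 states.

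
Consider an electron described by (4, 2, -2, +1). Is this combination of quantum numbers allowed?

Not allowed

The spin quantum number for an electron can only be m_s = +1/2 or −1/2; m_s = +1 is not one of those.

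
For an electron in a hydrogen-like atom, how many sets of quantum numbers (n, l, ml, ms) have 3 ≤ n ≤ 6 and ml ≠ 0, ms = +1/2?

For each n in the range, tally the orbitals obeying ml ≠ 0:
n=3 → 6; n=4 → 12; n=5 → 20; n=6 → 30.
Orbitals: 6 + 12 + 20 + 30 = 68. With ms fixed to +1/2 there is one state per orbital, so 68 states.

68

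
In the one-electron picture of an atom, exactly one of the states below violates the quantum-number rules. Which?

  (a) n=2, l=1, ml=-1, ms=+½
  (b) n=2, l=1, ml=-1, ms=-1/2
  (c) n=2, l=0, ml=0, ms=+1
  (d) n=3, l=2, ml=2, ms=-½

(c)

(c) has ms = +1, but an electron's spin must be ±1/2.
The remaining sets (a), (b), (d) satisfy all four rules.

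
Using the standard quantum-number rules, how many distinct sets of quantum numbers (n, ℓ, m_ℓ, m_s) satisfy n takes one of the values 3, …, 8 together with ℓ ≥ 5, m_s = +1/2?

74

For each n in the range, tally the orbitals obeying ℓ ≥ 5:
n=6 → 11; n=7 → 24; n=8 → 39.
Orbitals: 11 + 24 + 39 = 74. With m_s fixed to +1/2 there is one state per orbital, so 74 states.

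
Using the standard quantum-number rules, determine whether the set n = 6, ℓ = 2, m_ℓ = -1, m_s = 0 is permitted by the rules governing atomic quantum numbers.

No

The spin quantum number for an electron can only be m_s = +1/2 or −1/2; m_s = 0 is not one of those.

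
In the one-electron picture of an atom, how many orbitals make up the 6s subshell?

1

A subshell has 2l+1 orbitals; with l = 0, that's 1.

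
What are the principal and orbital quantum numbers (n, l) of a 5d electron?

The leading integer gives n = 5; the letter 'd' means l = 2.

n = 5, l = 2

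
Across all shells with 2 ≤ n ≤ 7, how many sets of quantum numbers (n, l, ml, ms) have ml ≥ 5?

8

Treat each shell separately and count matching orbitals:
n=6 → 1; n=7 → 3.
Orbitals: 1 + 3 = 4. Including both spin states (ms = ±1/2) gives 2 × 4 = 8 states.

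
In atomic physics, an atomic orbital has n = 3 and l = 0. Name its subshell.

l = 0 corresponds to the letter 's', so the subshell is 3s.

3s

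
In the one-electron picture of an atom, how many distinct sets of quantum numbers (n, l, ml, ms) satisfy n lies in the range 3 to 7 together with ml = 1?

40

Treat each shell separately and count matching orbitals:
n=3 → 2; n=4 → 3; n=5 → 4; n=6 → 5; n=7 → 6.
Orbitals: 2 + 3 + 4 + 5 + 6 = 20. Including both spin states (ms = ±1/2) gives 2 × 20 = 40 states.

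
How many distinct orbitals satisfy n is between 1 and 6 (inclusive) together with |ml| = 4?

Count contributing orbitals for each principal shell:
n=5 → 2; n=6 → 4.
Total orbitals: 2 + 4 = 6.

6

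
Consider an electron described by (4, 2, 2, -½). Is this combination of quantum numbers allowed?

n = 4 is a positive integer. ℓ = 2 satisfies 0 ≤ ℓ ≤ n−1 = 3. m_ℓ = 2 lies in the range −ℓ … +ℓ (here −2 … 2). m_s = -1/2 is one of ±1/2.
All four constraints are satisfied.

Yes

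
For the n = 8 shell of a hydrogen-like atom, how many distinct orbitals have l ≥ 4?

For n = 8, l ranges over 0 … 7.
Contributions: l=4 → 9; l=5 → 11; l=6 → 13; l=7 → 15.
Total orbitals: 9 + 11 + 13 + 15 = 48.

48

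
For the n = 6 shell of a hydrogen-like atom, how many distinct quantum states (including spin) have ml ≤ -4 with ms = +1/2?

3

The n = 6 shell has l = 0 through 5; check each.
Contributions: l=4 → 1; l=5 → 2.
Orbitals: 1 + 2 = 3. With ms fixed to a single value there is one state per orbital, giving 3 states.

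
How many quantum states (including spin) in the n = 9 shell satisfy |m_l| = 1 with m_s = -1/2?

Go through l = 0, …, 8 (the values permitted for n = 9).
Per l-value: l=1 → 2; l=2 → 2; l=3 → 2; l=4 → 2; l=5 → 2; l=6 → 2; l=7 → 2; l=8 → 2.
Orbitals: 2 + 2 + 2 + 2 + 2 + 2 + 2 + 2 = 16. With m_s fixed to a single value there is one state per orbital, giving 16 states.

16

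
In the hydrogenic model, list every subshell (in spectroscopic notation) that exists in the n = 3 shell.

3s, 3p, 3d

For n = 3, l runs from 0 to 2. In spectroscopic notation l = 0,1,2,… ↔ s,p,d,f,g,h,i, so the subshells are 3s, 3p, 3d.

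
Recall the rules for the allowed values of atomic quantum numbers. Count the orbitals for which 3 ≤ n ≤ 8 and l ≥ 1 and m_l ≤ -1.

Per-shell orbital counts meeting the constraint:
n=3 → 3; n=4 → 6; n=5 → 10; n=6 → 15; n=7 → 21; n=8 → 28.
Total orbitals: 3 + 6 + 10 + 15 + 21 + 28 = 83.

83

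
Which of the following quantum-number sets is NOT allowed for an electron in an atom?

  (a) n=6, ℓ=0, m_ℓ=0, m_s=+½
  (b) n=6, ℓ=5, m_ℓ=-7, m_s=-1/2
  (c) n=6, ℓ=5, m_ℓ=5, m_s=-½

(b)

(b) has |m_ℓ| = 7 > ℓ = 5, violating −ℓ ≤ m_ℓ ≤ ℓ.
The remaining sets (a), (c) satisfy all four rules.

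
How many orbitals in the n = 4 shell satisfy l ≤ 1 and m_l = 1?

1

Contributions: l=1 → 1.
Total orbitals: 1.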